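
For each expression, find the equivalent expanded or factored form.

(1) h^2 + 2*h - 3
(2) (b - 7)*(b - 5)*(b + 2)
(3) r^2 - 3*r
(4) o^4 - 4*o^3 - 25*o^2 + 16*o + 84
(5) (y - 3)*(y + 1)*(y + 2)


(1) = (h - 1)*(h + 3)
(2) = b^3 - 10*b^2 + 11*b + 70
(3) = r*(r - 3)
(4) = (o - 7)*(o - 2)*(o + 2)*(o + 3)
(5) = y^3 - 7*y - 6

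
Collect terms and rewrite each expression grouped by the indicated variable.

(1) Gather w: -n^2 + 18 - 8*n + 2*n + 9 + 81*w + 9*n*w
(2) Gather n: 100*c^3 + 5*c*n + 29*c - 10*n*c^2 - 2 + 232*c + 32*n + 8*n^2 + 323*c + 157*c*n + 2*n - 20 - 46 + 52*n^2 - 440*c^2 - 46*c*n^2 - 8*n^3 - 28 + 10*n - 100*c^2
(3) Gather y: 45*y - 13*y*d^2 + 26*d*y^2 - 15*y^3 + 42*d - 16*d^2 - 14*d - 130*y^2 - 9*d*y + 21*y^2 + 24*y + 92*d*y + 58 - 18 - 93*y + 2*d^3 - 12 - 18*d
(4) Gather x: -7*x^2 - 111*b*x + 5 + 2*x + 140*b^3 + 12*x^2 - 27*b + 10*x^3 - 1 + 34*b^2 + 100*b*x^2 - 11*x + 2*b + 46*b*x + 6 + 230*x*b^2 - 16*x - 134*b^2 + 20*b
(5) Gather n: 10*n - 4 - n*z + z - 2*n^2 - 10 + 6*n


(1) = -n^2 - 6*n + w*(9*n + 81) + 27
(2) = 100*c^3 - 540*c^2 + 584*c - 8*n^3 + n^2*(60 - 46*c) + n*(-10*c^2 + 162*c + 44) - 96
(3) = 2*d^3 - 16*d^2 + 10*d - 15*y^3 + y^2*(26*d - 109) + y*(-13*d^2 + 83*d - 24) + 28
(4) = 140*b^3 - 100*b^2 - 5*b + 10*x^3 + x^2*(100*b + 5) + x*(230*b^2 - 65*b - 25) + 10
(5) = -2*n^2 + n*(16 - z) + z - 14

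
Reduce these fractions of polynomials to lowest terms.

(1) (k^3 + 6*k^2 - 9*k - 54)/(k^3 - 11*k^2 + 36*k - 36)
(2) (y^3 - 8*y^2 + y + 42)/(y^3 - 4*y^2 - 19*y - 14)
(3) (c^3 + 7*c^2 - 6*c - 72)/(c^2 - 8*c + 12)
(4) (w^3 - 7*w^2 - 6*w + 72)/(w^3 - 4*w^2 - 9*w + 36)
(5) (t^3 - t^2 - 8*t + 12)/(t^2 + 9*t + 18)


(1) = (k^2 + 9*k + 18)/(k^2 - 8*k + 12)
(2) = (y - 3)/(y + 1)
(3) = (c^3 + 7*c^2 - 6*c - 72)/(c^2 - 8*c + 12)
(4) = (w - 6)/(w - 3)
(5) = (t^2 - 4*t + 4)/(t + 6)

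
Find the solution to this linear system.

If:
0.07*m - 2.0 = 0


Then:
m = 28.57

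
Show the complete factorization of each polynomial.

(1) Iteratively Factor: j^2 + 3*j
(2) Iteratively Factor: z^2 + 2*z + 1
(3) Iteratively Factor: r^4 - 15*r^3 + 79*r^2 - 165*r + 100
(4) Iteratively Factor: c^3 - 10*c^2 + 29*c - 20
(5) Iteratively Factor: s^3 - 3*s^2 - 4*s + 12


(1) = (j)*(j + 3)
(2) = (z + 1)*(z + 1)
(3) = (r - 5)*(r^3 - 10*r^2 + 29*r - 20) = (r - 5)*(r - 4)*(r^2 - 6*r + 5) = (r - 5)^2*(r - 4)*(r - 1)
(4) = (c - 1)*(c^2 - 9*c + 20) = (c - 5)*(c - 1)*(c - 4)
(5) = (s - 2)*(s^2 - s - 6) = (s - 3)*(s - 2)*(s + 2)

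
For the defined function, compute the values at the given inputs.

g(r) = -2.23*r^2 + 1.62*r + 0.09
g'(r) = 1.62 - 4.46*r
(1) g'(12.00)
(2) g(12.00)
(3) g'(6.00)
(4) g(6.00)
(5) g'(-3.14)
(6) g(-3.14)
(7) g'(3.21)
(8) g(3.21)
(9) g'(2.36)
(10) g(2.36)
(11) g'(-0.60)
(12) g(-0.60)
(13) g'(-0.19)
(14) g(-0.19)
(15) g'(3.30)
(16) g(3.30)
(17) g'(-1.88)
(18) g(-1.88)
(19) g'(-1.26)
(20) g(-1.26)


(1) = -51.90
(2) = -301.59
(3) = -25.14
(4) = -70.47
(5) = 15.62
(6) = -26.98
(7) = -12.70
(8) = -17.69
(9) = -8.91
(10) = -8.51
(11) = 4.30
(12) = -1.68
(13) = 2.47
(14) = -0.30
(15) = -13.10
(16) = -18.85
(17) = 10.00
(18) = -10.84
(19) = 7.24
(20) = -5.49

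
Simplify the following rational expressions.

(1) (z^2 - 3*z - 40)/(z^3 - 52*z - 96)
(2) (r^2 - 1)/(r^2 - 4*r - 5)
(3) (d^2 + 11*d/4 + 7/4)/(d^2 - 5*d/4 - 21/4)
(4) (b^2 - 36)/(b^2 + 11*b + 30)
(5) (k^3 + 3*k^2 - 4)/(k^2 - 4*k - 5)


(1) = (z + 5)/(z^2 + 8*z + 12)
(2) = (r - 1)/(r - 5)
(3) = (d + 1)/(d - 3)
(4) = (b - 6)/(b + 5)
(5) = (k^3 + 3*k^2 - 4)/(k^2 - 4*k - 5)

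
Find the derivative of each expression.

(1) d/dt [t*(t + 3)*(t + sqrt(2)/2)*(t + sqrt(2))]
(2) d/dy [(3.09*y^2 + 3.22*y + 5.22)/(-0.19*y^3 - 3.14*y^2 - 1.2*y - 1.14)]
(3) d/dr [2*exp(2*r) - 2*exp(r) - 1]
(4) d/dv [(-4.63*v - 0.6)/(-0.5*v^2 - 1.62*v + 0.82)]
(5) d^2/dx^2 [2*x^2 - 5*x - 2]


(1) = 4*t^3 + 9*sqrt(2)*t^2/2 + 9*t^2 + 2*t + 9*sqrt(2)*t + 3
(2) = (0.5871*y^4 + 1.2236*y^3 + 9.3782*y^2 + 25.7364*y + 2.5932)/(0.0361*y^6 + 1.1932*y^5 + 10.3156*y^4 + 7.9692*y^3 + 8.5992*y^2 + 2.736*y + 1.2996)
(3) = (4*exp(r) - 2)*exp(r)
(4) = (2.315*v^2 + 7.5006*v - (1.0*v + 1.62)*(4.63*v + 0.6) - 3.7966)/(0.5*v^2 + 1.62*v - 0.82)^2
(5) = 4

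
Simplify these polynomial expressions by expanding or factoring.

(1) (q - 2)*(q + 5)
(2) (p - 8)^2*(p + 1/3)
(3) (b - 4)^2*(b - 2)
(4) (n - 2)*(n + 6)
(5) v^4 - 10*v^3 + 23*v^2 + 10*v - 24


(1) = q^2 + 3*q - 10
(2) = p^3 - 47*p^2/3 + 176*p/3 + 64/3
(3) = b^3 - 10*b^2 + 32*b - 32
(4) = n^2 + 4*n - 12
(5) = (v - 6)*(v - 4)*(v - 1)*(v + 1)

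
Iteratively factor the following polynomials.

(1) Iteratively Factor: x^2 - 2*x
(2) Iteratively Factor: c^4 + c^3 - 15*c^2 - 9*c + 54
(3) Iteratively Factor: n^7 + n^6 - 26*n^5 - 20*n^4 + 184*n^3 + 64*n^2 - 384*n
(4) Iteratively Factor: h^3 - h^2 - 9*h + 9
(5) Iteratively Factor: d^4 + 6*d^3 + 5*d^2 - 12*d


(1) = (x - 2)*(x)
(2) = (c - 3)*(c^3 + 4*c^2 - 3*c - 18) = (c - 3)*(c + 3)*(c^2 + c - 6) = (c - 3)*(c - 2)*(c + 3)*(c + 3)
(3) = (n + 4)*(n^6 - 3*n^5 - 14*n^4 + 36*n^3 + 40*n^2 - 96*n) = (n + 2)*(n + 4)*(n^5 - 5*n^4 - 4*n^3 + 44*n^2 - 48*n) = (n + 2)*(n + 3)*(n + 4)*(n^4 - 8*n^3 + 20*n^2 - 16*n) = (n - 2)*(n + 2)*(n + 3)*(n + 4)*(n^3 - 6*n^2 + 8*n) = (n - 2)^2*(n + 2)*(n + 3)*(n + 4)*(n^2 - 4*n) = (n - 4)*(n - 2)^2*(n + 2)*(n + 3)*(n + 4)*(n)
(4) = (h - 3)*(h^2 + 2*h - 3) = (h - 3)*(h - 1)*(h + 3)
(5) = (d + 3)*(d^3 + 3*d^2 - 4*d) = (d - 1)*(d + 3)*(d^2 + 4*d) = (d - 1)*(d + 3)*(d + 4)*(d)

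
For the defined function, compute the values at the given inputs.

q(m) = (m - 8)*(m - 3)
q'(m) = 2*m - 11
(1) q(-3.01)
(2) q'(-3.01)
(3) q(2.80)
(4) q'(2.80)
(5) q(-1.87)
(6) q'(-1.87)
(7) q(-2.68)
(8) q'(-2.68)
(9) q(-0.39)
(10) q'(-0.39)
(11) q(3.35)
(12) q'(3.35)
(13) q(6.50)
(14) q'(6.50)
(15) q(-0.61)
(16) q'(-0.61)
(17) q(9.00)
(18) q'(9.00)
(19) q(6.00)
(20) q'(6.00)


(1) = 66.17
(2) = -17.02
(3) = 1.04
(4) = -5.40
(5) = 48.07
(6) = -14.74
(7) = 60.66
(8) = -16.36
(9) = 28.44
(10) = -11.78
(11) = -1.63
(12) = -4.30
(13) = -5.25
(14) = 2.00
(15) = 31.08
(16) = -12.22
(17) = 6.00
(18) = 7.00
(19) = -6.00
(20) = 1.00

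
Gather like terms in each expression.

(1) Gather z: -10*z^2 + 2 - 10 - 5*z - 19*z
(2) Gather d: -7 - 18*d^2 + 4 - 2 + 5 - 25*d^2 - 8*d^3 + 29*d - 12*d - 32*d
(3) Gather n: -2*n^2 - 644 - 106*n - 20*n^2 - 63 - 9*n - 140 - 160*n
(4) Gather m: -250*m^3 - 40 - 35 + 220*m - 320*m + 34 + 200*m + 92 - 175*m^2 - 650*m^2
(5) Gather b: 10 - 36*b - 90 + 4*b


(1) = -10*z^2 - 24*z - 8
(2) = -8*d^3 - 43*d^2 - 15*d
(3) = -22*n^2 - 275*n - 847
(4) = -250*m^3 - 825*m^2 + 100*m + 51
(5) = -32*b - 80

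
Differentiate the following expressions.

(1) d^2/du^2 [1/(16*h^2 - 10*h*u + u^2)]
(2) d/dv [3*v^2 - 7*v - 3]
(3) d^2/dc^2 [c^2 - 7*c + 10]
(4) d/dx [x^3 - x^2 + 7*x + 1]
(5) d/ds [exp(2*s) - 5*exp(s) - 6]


(1) = 2*(-16*h^2 + 10*h*u - u^2 + 4*(5*h - u)^2)/(16*h^2 - 10*h*u + u^2)^3
(2) = 6*v - 7
(3) = 2
(4) = 3*x^2 - 2*x + 7
(5) = (2*exp(s) - 5)*exp(s)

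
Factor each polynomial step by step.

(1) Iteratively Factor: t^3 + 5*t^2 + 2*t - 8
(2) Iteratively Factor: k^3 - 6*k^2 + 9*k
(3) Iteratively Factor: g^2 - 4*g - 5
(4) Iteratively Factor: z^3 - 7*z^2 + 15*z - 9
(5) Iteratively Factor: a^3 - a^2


(1) = (t - 1)*(t^2 + 6*t + 8) = (t - 1)*(t + 2)*(t + 4)
(2) = (k - 3)*(k^2 - 3*k) = k*(k - 3)*(k - 3)
(3) = (g - 5)*(g + 1)
(4) = (z - 1)*(z^2 - 6*z + 9) = (z - 3)*(z - 1)*(z - 3)
(5) = (a - 1)*(a^2) = a*(a - 1)*(a)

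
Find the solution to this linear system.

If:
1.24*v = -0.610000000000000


Then:
v = -0.49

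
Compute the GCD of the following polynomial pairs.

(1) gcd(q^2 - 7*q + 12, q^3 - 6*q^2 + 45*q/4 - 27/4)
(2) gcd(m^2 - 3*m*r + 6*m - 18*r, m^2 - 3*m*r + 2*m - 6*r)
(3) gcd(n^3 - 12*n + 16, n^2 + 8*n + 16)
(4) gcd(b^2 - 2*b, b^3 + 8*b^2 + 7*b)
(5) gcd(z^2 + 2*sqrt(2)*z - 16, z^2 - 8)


(1) = gcd((q - 4)*(q - 3), (q - 3)*(q - 3/2)^2) = q - 3
(2) = -m + 3*r
(3) = gcd((n - 2)^2*(n + 4), (n + 4)^2) = n + 4
(4) = b
(5) = z - 2*sqrt(2)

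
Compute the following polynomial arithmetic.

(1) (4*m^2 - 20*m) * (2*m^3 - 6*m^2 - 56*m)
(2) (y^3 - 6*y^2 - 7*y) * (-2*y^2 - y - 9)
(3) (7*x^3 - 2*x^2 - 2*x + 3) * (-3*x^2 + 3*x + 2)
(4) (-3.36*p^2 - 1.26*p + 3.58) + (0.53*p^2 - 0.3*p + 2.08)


(1) = 8*m^5 - 64*m^4 - 104*m^3 + 1120*m^2
(2) = -2*y^5 + 11*y^4 + 11*y^3 + 61*y^2 + 63*y
(3) = -21*x^5 + 27*x^4 + 14*x^3 - 19*x^2 + 5*x + 6
(4) = -2.83*p^2 - 1.56*p + 5.66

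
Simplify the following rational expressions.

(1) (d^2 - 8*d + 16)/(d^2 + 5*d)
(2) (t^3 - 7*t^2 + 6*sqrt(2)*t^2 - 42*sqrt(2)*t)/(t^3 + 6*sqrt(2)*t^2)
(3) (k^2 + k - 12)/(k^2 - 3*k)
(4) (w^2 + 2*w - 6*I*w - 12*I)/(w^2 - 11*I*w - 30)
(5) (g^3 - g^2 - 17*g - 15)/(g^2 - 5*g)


(1) = (d^2 - 8*d + 16)/(d^2 + 5*d)
(2) = (t - 7)/t
(3) = (k + 4)/k
(4) = (w + 2)/(w - 5*I)
(5) = (g^2 + 4*g + 3)/g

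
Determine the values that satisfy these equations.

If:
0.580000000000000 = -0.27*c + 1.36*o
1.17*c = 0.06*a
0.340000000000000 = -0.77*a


Then:
a = -0.44
c = -0.02
o = 0.42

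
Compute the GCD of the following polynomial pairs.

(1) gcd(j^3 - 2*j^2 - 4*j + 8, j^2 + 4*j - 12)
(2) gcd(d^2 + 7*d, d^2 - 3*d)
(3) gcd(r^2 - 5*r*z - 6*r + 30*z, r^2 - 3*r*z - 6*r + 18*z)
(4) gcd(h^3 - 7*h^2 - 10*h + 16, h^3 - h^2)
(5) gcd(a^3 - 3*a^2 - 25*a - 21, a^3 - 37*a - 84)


(1) = gcd((j - 2)^2*(j + 2), (j - 2)*(j + 6)) = j - 2
(2) = gcd(d*(d + 7), d*(d - 3)) = d
(3) = gcd((r - 6)*(r - 5*z), (r - 6)*(r - 3*z)) = r - 6
(4) = h - 1
(5) = gcd((a - 7)*(a + 1)*(a + 3), (a - 7)*(a + 3)*(a + 4)) = a^2 - 4*a - 21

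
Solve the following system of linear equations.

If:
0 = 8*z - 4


Then:
z = 1/2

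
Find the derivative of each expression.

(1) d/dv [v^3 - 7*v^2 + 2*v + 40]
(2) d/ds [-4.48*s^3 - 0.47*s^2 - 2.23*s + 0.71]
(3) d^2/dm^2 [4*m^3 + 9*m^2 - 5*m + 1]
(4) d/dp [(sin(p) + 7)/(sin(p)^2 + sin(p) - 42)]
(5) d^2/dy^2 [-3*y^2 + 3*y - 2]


(1) = 3*v^2 - 14*v + 2
(2) = -13.44*s^2 - 0.94*s - 2.23
(3) = 24*m + 18
(4) = -cos(p)/(sin(p) - 6)^2
(5) = -6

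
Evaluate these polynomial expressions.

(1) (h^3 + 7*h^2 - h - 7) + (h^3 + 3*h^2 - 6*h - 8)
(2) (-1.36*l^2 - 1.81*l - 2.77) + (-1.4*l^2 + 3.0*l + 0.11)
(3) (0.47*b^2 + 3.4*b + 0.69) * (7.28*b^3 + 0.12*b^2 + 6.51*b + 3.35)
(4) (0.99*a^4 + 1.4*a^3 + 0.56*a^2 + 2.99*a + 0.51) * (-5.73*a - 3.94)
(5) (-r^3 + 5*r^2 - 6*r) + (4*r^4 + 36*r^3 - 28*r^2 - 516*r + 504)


(1) = 2*h^3 + 10*h^2 - 7*h - 15
(2) = -2.76*l^2 + 1.19*l - 2.66
(3) = 3.4216*b^5 + 24.8084*b^4 + 8.4909*b^3 + 23.7913*b^2 + 15.8819*b + 2.3115
(4) = -5.6727*a^5 - 11.9226*a^4 - 8.7248*a^3 - 19.3391*a^2 - 14.7029*a - 2.0094
(5) = 4*r^4 + 35*r^3 - 23*r^2 - 522*r + 504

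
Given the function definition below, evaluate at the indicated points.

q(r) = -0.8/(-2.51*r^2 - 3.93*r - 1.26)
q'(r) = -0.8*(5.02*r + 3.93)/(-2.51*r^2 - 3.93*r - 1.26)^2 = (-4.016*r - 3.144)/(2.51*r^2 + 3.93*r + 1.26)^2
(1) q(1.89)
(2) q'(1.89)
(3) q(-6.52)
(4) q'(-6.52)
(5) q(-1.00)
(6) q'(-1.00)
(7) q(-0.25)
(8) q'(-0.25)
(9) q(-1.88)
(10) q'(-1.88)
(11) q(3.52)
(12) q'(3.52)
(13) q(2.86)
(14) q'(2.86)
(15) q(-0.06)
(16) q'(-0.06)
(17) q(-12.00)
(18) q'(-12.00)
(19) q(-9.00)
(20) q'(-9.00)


(1) = 0.05
(2) = -0.03
(3) = 0.01
(4) = 0.00
(5) = -5.00
(6) = 34.06
(7) = 1.84
(8) = -11.34
(9) = 0.29
(10) = 0.59
(11) = 0.02
(12) = -0.01
(13) = 0.02
(14) = -0.01
(15) = 0.77
(16) = -2.72
(17) = 0.00
(18) = 0.00
(19) = 0.00
(20) = 0.00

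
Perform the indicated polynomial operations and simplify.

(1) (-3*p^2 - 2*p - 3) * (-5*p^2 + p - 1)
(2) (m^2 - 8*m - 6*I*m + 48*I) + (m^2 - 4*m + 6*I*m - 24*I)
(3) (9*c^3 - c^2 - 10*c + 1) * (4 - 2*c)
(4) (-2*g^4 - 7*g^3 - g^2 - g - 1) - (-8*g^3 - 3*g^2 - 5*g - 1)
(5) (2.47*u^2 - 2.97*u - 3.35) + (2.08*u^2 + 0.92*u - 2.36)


(1) = 15*p^4 + 7*p^3 + 16*p^2 - p + 3
(2) = 2*m^2 - 12*m + 24*I
(3) = -18*c^4 + 38*c^3 + 16*c^2 - 42*c + 4
(4) = -2*g^4 + g^3 + 2*g^2 + 4*g
(5) = 4.55*u^2 - 2.05*u - 5.71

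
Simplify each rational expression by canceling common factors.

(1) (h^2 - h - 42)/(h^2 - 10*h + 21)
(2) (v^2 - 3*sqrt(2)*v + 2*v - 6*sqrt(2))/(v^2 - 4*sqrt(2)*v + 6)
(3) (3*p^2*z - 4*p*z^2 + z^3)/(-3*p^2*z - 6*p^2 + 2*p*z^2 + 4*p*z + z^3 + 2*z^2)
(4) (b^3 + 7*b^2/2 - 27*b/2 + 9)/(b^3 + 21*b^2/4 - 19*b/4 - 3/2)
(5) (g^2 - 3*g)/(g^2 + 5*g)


(1) = (h + 6)/(h - 3)
(2) = (v + 2)/(v - sqrt(2))
(3) = (-3*p*z + z^2)/(3*p*z + 6*p + z^2 + 2*z)
(4) = (4*b - 6)/(4*b + 1)
(5) = (g - 3)/(g + 5)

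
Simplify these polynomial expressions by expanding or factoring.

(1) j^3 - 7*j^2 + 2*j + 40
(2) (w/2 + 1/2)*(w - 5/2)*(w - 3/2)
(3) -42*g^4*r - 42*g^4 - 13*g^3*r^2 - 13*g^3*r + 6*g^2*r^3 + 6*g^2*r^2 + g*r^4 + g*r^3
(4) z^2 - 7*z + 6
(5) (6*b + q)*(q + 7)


(1) = (j - 5)*(j - 4)*(j + 2)
(2) = w^3/2 - 3*w^2/2 - w/8 + 15/8
(3) = (-3*g + r)*(2*g + r)*(7*g + r)*(g*r + g)
(4) = (z - 6)*(z - 1)
(5) = 6*b*q + 42*b + q^2 + 7*q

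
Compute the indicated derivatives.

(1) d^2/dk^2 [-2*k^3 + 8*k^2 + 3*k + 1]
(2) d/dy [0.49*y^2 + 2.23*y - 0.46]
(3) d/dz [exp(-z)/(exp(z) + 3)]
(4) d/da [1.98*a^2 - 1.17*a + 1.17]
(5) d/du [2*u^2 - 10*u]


(1) = 16 - 12*k
(2) = 0.98*y + 2.23
(3) = (-2*exp(z) - 3)*exp(-z)/(exp(2*z) + 6*exp(z) + 9)
(4) = 3.96*a - 1.17
(5) = 4*u - 10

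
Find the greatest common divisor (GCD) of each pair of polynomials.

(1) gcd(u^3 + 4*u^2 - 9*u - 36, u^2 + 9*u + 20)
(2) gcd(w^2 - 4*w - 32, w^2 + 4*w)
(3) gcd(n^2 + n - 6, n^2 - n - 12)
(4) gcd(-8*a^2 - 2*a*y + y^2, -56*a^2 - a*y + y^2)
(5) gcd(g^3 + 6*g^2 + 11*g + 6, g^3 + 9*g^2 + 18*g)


(1) = gcd((u - 3)*(u + 3)*(u + 4), (u + 4)*(u + 5)) = u + 4
(2) = w + 4
(3) = n + 3
(4) = gcd((-4*a + y)*(2*a + y), (-8*a + y)*(7*a + y)) = 1
(5) = g + 3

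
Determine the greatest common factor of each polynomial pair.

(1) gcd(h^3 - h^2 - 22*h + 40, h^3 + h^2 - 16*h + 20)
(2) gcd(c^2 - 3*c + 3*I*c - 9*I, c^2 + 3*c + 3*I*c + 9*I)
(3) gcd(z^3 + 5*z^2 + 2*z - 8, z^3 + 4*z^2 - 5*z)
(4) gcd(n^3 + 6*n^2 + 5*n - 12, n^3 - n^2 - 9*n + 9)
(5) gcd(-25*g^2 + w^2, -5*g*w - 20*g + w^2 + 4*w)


(1) = gcd((h - 4)*(h - 2)*(h + 5), (h - 2)^2*(h + 5)) = h^2 + 3*h - 10
(2) = gcd((c - 3)*(c + 3*I), (c + 3)*(c + 3*I)) = c + 3*I
(3) = z - 1
(4) = gcd((n - 1)*(n + 3)*(n + 4), (n - 3)*(n - 1)*(n + 3)) = n^2 + 2*n - 3
(5) = -5*g + w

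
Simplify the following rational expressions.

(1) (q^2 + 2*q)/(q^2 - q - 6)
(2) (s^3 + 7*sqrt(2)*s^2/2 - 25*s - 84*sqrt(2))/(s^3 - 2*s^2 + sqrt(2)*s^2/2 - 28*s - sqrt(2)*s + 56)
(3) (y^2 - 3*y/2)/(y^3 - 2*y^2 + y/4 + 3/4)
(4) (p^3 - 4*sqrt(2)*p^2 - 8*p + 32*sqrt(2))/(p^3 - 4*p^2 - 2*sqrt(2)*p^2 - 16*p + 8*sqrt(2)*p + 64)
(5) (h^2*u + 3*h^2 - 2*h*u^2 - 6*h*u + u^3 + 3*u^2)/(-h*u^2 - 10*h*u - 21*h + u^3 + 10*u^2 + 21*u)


(1) = q/(q - 3)
(2) = (4*s + 12*sqrt(2))/(4*s - 8)
(3) = 2*y/(2*y^2 - y - 1)
(4) = (p - 2*sqrt(2))/(p - 4)
(5) = (-h + u)/(u + 7)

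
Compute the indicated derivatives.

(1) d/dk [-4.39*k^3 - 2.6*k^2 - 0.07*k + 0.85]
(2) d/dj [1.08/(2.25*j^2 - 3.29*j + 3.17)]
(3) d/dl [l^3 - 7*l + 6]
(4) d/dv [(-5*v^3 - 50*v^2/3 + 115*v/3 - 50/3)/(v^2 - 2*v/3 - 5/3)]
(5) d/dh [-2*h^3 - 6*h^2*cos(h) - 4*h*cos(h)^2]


(1) = -13.17*k^2 - 5.2*k - 0.07
(2) = (3.5532 - 4.86*j)/(2.25*j^2 - 3.29*j + 3.17)^2
(3) = 3*l^2 - 7
(4) = 5*(-9*v^4 + 12*v^3 - 4*v^2 + 160*v - 135)/(9*v^4 - 12*v^3 - 26*v^2 + 20*v + 25)
(5) = 6*h^2*sin(h) - 6*h^2 + 4*h*sin(2*h) - 12*h*cos(h) - 4*cos(h)^2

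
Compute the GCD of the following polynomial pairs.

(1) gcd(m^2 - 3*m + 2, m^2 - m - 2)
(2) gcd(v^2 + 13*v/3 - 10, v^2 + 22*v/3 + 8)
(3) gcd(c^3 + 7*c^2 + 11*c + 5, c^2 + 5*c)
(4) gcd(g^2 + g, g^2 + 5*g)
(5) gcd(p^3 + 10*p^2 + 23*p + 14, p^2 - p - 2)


(1) = gcd((m - 2)*(m - 1), (m - 2)*(m + 1)) = m - 2
(2) = v + 6
(3) = gcd((c + 1)^2*(c + 5), c*(c + 5)) = c + 5
(4) = gcd(g*(g + 1), g*(g + 5)) = g
(5) = p + 1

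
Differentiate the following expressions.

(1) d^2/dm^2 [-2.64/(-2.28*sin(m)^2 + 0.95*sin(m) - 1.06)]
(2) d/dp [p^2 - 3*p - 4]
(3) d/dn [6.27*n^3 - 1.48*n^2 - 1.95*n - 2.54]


(1) = (-54.895104*sin(m)^4 + 17.15472*sin(m)^3 + 105.481464*sin(m)^2 - 36.96792*sin(m) - 7.995504)/(2.28*sin(m)^2 - 0.95*sin(m) + 1.06)^3
(2) = 2*p - 3
(3) = 18.81*n^2 - 2.96*n - 1.95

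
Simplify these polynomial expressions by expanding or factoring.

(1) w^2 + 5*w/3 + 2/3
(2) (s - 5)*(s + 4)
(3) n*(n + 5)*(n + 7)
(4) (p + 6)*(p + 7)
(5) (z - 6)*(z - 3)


(1) = (w + 2/3)*(w + 1)
(2) = s^2 - s - 20
(3) = n^3 + 12*n^2 + 35*n
(4) = p^2 + 13*p + 42
(5) = z^2 - 9*z + 18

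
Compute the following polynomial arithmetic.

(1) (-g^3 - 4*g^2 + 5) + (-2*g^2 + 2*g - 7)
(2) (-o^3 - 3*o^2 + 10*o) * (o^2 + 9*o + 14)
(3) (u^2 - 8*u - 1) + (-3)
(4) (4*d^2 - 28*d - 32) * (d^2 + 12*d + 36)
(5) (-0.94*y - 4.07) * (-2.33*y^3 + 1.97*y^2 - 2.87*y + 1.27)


(1) = -g^3 - 6*g^2 + 2*g - 2
(2) = -o^5 - 12*o^4 - 31*o^3 + 48*o^2 + 140*o
(3) = u^2 - 8*u - 4
(4) = 4*d^4 + 20*d^3 - 224*d^2 - 1392*d - 1152
(5) = 2.1902*y^4 + 7.6313*y^3 - 5.3201*y^2 + 10.4871*y - 5.1689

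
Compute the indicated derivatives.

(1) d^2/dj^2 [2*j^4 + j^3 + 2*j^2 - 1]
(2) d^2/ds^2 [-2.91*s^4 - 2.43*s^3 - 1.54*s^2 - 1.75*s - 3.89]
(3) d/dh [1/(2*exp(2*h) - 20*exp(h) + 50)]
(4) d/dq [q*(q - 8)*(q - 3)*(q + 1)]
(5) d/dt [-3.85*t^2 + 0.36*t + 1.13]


(1) = 24*j^2 + 6*j + 4
(2) = -34.92*s^2 - 14.58*s - 3.08
(3) = (5 - exp(h))*exp(h)/(exp(2*h) - 10*exp(h) + 25)^2
(4) = 4*q^3 - 30*q^2 + 26*q + 24
(5) = 0.36 - 7.7*t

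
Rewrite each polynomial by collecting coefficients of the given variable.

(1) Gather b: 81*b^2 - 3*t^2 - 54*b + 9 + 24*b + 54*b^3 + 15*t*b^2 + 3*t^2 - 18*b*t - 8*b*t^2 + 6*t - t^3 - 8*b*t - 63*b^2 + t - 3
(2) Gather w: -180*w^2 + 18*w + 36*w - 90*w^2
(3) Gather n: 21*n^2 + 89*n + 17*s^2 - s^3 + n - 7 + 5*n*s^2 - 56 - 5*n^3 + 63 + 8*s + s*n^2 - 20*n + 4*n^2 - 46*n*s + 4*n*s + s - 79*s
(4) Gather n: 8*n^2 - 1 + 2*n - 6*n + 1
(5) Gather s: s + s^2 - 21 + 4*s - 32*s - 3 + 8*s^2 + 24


(1) = 54*b^3 + b^2*(15*t + 18) + b*(-8*t^2 - 26*t - 30) - t^3 + 7*t + 6
(2) = -270*w^2 + 54*w
(3) = -5*n^3 + n^2*(s + 25) + n*(5*s^2 - 42*s + 70) - s^3 + 17*s^2 - 70*s
(4) = 8*n^2 - 4*n
(5) = 9*s^2 - 27*s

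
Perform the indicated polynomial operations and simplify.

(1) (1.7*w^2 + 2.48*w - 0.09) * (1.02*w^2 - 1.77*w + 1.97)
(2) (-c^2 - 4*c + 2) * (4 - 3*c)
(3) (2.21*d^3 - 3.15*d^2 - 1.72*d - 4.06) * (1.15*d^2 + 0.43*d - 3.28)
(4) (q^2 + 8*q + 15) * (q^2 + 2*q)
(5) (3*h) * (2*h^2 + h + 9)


(1) = 1.734*w^4 - 0.4794*w^3 - 1.1324*w^2 + 5.0449*w - 0.1773
(2) = 3*c^3 + 8*c^2 - 22*c + 8
(3) = 2.5415*d^5 - 2.6722*d^4 - 10.5813*d^3 + 4.9234*d^2 + 3.8958*d + 13.3168
(4) = q^4 + 10*q^3 + 31*q^2 + 30*q
(5) = 6*h^3 + 3*h^2 + 27*h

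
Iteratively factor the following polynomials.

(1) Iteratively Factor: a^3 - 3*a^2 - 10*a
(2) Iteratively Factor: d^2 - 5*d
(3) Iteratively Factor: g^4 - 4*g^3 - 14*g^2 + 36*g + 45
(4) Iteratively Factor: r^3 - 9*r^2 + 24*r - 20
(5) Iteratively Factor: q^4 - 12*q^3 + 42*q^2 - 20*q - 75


(1) = (a - 5)*(a^2 + 2*a) = a*(a - 5)*(a + 2)
(2) = (d)*(d - 5)
(3) = (g - 3)*(g^3 - g^2 - 17*g - 15) = (g - 3)*(g + 1)*(g^2 - 2*g - 15) = (g - 5)*(g - 3)*(g + 1)*(g + 3)
(4) = (r - 5)*(r^2 - 4*r + 4) = (r - 5)*(r - 2)*(r - 2)
(5) = (q - 3)*(q^3 - 9*q^2 + 15*q + 25) = (q - 5)*(q - 3)*(q^2 - 4*q - 5) = (q - 5)^2*(q - 3)*(q + 1)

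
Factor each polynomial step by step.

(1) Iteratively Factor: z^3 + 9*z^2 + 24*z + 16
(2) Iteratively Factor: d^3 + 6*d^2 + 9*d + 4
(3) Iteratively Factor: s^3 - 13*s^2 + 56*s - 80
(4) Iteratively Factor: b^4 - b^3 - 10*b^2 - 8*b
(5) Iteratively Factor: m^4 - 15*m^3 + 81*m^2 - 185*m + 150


(1) = (z + 1)*(z^2 + 8*z + 16) = (z + 1)*(z + 4)*(z + 4)
(2) = (d + 1)*(d^2 + 5*d + 4) = (d + 1)^2*(d + 4)
(3) = (s - 4)*(s^2 - 9*s + 20) = (s - 4)^2*(s - 5)
(4) = (b + 2)*(b^3 - 3*b^2 - 4*b) = (b + 1)*(b + 2)*(b^2 - 4*b) = (b - 4)*(b + 1)*(b + 2)*(b)
(5) = (m - 5)*(m^3 - 10*m^2 + 31*m - 30) = (m - 5)*(m - 2)*(m^2 - 8*m + 15) = (m - 5)*(m - 3)*(m - 2)*(m - 5)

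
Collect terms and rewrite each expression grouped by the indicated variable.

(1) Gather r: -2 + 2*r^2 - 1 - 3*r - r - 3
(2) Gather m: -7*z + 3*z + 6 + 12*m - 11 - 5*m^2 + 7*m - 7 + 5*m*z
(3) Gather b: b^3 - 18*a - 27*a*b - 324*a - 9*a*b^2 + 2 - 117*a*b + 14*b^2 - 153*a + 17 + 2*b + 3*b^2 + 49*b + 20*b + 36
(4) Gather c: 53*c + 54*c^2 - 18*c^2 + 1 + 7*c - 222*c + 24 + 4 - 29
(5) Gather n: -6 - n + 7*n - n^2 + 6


(1) = 2*r^2 - 4*r - 6
(2) = -5*m^2 + m*(5*z + 19) - 4*z - 12
(3) = -495*a + b^3 + b^2*(17 - 9*a) + b*(71 - 144*a) + 55
(4) = 36*c^2 - 162*c
(5) = -n^2 + 6*n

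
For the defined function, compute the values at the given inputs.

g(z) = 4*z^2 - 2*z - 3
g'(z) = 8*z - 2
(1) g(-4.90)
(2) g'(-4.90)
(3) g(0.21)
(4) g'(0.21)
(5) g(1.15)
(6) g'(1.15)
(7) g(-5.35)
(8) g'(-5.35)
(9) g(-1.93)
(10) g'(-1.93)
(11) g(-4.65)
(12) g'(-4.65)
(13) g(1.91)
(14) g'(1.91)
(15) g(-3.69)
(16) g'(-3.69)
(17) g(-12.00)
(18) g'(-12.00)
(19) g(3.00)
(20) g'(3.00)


(1) = 102.84
(2) = -41.20
(3) = -3.24
(4) = -0.32
(5) = -0.01
(6) = 7.20
(7) = 122.19
(8) = -44.80
(9) = 15.76
(10) = -17.44
(11) = 92.79
(12) = -39.20
(13) = 7.77
(14) = 13.28
(15) = 58.84
(16) = -31.52
(17) = 597.00
(18) = -98.00
(19) = 27.00
(20) = 22.00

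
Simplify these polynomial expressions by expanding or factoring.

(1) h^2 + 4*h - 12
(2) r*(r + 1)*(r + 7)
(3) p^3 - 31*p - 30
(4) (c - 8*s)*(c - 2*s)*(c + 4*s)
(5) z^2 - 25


(1) = (h - 2)*(h + 6)
(2) = r^3 + 8*r^2 + 7*r
(3) = (p - 6)*(p + 1)*(p + 5)
(4) = c^3 - 6*c^2*s - 24*c*s^2 + 64*s^3
(5) = (z - 5)*(z + 5)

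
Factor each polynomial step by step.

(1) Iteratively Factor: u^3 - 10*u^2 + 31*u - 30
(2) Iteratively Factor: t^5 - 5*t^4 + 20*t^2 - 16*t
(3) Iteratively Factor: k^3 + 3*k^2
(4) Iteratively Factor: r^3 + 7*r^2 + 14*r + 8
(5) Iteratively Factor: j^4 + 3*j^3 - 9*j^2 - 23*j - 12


(1) = (u - 5)*(u^2 - 5*u + 6) = (u - 5)*(u - 3)*(u - 2)
(2) = (t + 2)*(t^4 - 7*t^3 + 14*t^2 - 8*t) = (t - 2)*(t + 2)*(t^3 - 5*t^2 + 4*t) = (t - 2)*(t - 1)*(t + 2)*(t^2 - 4*t) = t*(t - 2)*(t - 1)*(t + 2)*(t - 4)
(3) = (k + 3)*(k^2) = k*(k + 3)*(k)
(4) = (r + 4)*(r^2 + 3*r + 2) = (r + 1)*(r + 4)*(r + 2)
(5) = (j + 1)*(j^3 + 2*j^2 - 11*j - 12) = (j + 1)^2*(j^2 + j - 12) = (j + 1)^2*(j + 4)*(j - 3)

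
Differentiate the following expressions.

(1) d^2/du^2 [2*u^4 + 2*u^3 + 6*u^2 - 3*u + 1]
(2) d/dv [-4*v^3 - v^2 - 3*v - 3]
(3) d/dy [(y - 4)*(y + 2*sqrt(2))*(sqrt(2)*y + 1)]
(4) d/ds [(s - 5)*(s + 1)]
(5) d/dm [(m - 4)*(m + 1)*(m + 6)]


(1) = 24*u^2 + 12*u + 12
(2) = -12*v^2 - 2*v - 3
(3) = 3*sqrt(2)*y^2 - 8*sqrt(2)*y + 10*y - 20 + 2*sqrt(2)
(4) = 2*s - 4
(5) = 3*m^2 + 6*m - 22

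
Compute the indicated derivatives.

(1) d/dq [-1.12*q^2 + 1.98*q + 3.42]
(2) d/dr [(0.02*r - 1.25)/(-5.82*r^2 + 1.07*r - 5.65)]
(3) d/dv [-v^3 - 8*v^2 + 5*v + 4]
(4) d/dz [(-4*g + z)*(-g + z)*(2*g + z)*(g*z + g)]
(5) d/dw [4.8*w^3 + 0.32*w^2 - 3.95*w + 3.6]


(1) = 1.98 - 2.24*q
(2) = (0.1164*r^2 - 14.55*r + 1.2245)/(33.8724*r^4 - 12.4548*r^3 + 66.9109*r^2 - 12.091*r + 31.9225)
(3) = -3*v^2 - 16*v + 5
(4) = g*(8*g^3 - 12*g^2*z - 6*g^2 - 9*g*z^2 - 6*g*z + 4*z^3 + 3*z^2)
(5) = 14.4*w^2 + 0.64*w - 3.95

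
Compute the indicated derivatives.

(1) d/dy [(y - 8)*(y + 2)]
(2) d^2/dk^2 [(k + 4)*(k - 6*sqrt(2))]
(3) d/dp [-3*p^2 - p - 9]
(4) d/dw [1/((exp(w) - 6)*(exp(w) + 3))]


(1) = 2*y - 6
(2) = 2
(3) = -6*p - 1
(4) = (3 - 2*exp(w))*exp(w)/(exp(4*w) - 6*exp(3*w) - 27*exp(2*w) + 108*exp(w) + 324)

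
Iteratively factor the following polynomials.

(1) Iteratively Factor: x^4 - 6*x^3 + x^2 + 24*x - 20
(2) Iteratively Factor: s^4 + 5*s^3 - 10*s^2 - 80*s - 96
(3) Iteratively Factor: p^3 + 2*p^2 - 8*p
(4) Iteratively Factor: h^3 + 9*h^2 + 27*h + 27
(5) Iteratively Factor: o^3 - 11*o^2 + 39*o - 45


(1) = (x - 5)*(x^3 - x^2 - 4*x + 4) = (x - 5)*(x - 2)*(x^2 + x - 2) = (x - 5)*(x - 2)*(x + 2)*(x - 1)
(2) = (s - 4)*(s^3 + 9*s^2 + 26*s + 24) = (s - 4)*(s + 4)*(s^2 + 5*s + 6) = (s - 4)*(s + 2)*(s + 4)*(s + 3)
(3) = (p - 2)*(p^2 + 4*p) = p*(p - 2)*(p + 4)
(4) = (h + 3)*(h^2 + 6*h + 9) = (h + 3)^2*(h + 3)
(5) = (o - 3)*(o^2 - 8*o + 15) = (o - 3)^2*(o - 5)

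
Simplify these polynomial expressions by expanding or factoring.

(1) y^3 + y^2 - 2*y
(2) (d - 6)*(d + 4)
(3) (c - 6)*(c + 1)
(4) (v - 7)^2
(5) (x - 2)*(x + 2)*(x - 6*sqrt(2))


(1) = y*(y - 1)*(y + 2)
(2) = d^2 - 2*d - 24
(3) = c^2 - 5*c - 6
(4) = v^2 - 14*v + 49
(5) = x^3 - 6*sqrt(2)*x^2 - 4*x + 24*sqrt(2)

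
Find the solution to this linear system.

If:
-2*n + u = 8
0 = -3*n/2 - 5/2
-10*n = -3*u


Then:
No Solution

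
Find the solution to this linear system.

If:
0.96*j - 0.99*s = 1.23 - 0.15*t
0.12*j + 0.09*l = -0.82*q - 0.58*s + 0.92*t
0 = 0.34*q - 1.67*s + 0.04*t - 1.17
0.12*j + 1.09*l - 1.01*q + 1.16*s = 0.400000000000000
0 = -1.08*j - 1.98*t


Then:
j = 0.59
l = 1.02
q = -0.05
s = -0.72
t = -0.32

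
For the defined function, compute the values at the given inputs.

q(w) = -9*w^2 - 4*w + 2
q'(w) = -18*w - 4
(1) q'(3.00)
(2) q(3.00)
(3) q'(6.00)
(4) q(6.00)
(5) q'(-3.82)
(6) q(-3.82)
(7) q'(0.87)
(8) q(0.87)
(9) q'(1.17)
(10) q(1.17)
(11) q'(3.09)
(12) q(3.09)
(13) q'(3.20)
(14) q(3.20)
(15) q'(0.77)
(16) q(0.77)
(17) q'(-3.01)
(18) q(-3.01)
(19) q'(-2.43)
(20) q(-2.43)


(1) = -58.00
(2) = -91.00
(3) = -112.00
(4) = -346.00
(5) = 64.76
(6) = -114.05
(7) = -19.66
(8) = -8.29
(9) = -25.06
(10) = -15.00
(11) = -59.62
(12) = -96.29
(13) = -61.60
(14) = -102.96
(15) = -17.86
(16) = -6.42
(17) = 50.18
(18) = -67.50
(19) = 39.74
(20) = -41.42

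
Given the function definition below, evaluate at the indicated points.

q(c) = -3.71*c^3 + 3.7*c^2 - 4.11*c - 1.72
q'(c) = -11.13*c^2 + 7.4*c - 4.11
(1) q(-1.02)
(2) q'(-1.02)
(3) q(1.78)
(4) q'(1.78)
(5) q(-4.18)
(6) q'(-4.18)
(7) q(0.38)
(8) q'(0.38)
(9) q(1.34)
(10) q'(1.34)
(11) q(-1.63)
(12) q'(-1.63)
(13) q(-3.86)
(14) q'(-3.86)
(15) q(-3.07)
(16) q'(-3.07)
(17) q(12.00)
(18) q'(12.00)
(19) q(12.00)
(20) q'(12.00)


(1) = 10.26
(2) = -23.24
(3) = -18.24
(4) = -26.20
(5) = 351.07
(6) = -229.51
(7) = -2.95
(8) = -2.91
(9) = -9.51
(10) = -14.18
(11) = 30.88
(12) = -45.74
(13) = 282.64
(14) = -198.51
(15) = 153.12
(16) = -131.73
(17) = -5929.12
(18) = -1518.03
(19) = -5929.12
(20) = -1518.03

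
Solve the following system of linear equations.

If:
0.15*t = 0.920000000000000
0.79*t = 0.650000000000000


Then:
No Solution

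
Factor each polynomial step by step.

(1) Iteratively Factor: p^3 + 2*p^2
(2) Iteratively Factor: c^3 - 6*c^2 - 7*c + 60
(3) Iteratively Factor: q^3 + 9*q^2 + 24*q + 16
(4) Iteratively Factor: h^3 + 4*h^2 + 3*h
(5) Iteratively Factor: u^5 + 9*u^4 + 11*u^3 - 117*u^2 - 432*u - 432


(1) = (p)*(p^2 + 2*p) = p^2*(p + 2)
(2) = (c + 3)*(c^2 - 9*c + 20) = (c - 4)*(c + 3)*(c - 5)
(3) = (q + 1)*(q^2 + 8*q + 16) = (q + 1)*(q + 4)*(q + 4)
(4) = (h)*(h^2 + 4*h + 3) = h*(h + 3)*(h + 1)
(5) = (u + 4)*(u^4 + 5*u^3 - 9*u^2 - 81*u - 108) = (u + 3)*(u + 4)*(u^3 + 2*u^2 - 15*u - 36) = (u - 4)*(u + 3)*(u + 4)*(u^2 + 6*u + 9) = (u - 4)*(u + 3)^2*(u + 4)*(u + 3)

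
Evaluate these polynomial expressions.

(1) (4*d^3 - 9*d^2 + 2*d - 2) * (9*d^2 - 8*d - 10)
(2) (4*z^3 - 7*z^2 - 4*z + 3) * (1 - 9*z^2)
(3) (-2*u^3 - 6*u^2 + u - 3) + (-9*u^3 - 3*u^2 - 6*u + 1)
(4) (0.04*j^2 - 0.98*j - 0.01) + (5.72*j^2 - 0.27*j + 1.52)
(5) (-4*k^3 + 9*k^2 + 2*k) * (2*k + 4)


(1) = 36*d^5 - 113*d^4 + 50*d^3 + 56*d^2 - 4*d + 20
(2) = -36*z^5 + 63*z^4 + 40*z^3 - 34*z^2 - 4*z + 3
(3) = -11*u^3 - 9*u^2 - 5*u - 2
(4) = 5.76*j^2 - 1.25*j + 1.51
(5) = -8*k^4 + 2*k^3 + 40*k^2 + 8*k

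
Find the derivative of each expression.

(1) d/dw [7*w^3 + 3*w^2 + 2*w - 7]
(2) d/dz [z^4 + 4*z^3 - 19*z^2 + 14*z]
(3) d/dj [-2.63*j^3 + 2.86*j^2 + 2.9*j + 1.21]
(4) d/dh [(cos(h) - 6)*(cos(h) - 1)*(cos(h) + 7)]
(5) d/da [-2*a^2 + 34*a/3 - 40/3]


(1) = 21*w^2 + 6*w + 2
(2) = 4*z^3 + 12*z^2 - 38*z + 14
(3) = -7.89*j^2 + 5.72*j + 2.9
(4) = (43 - 3*cos(h)^2)*sin(h)
(5) = 34/3 - 4*a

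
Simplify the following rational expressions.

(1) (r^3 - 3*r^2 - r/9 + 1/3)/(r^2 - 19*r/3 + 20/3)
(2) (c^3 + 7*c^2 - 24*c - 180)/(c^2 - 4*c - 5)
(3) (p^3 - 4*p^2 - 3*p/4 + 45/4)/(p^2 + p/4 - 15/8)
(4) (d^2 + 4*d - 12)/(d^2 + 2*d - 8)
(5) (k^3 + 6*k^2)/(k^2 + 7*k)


(1) = (9*r^3 - 27*r^2 - r + 3)/(9*r^2 - 57*r + 60)
(2) = (c^2 + 12*c + 36)/(c + 1)
(3) = (4*p^2 - 22*p + 30)/(4*p - 5)
(4) = (d + 6)/(d + 4)
(5) = (k^2 + 6*k)/(k + 7)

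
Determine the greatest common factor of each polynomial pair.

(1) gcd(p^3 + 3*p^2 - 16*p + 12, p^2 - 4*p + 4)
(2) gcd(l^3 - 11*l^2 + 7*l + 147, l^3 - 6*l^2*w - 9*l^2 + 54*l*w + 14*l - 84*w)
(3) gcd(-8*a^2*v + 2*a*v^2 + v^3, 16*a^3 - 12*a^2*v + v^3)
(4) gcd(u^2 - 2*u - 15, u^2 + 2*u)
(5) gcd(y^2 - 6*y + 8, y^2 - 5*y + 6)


(1) = p - 2
(2) = l - 7
(3) = gcd(v*(-2*a + v)*(4*a + v), (-2*a + v)^2*(4*a + v)) = -8*a^2 + 2*a*v + v^2
(4) = 1
(5) = y - 2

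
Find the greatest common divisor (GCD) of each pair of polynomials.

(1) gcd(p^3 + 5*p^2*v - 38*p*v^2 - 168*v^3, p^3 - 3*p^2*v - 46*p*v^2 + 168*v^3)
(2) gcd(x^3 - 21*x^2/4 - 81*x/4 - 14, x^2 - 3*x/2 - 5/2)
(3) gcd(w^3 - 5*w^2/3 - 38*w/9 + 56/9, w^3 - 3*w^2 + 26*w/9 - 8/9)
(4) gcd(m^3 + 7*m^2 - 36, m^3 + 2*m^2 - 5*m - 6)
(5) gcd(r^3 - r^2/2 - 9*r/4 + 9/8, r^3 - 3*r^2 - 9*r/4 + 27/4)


(1) = p^2 + p*v - 42*v^2
(2) = x + 1
(3) = w - 4/3
(4) = m^2 + m - 6
(5) = r^2 - 9/4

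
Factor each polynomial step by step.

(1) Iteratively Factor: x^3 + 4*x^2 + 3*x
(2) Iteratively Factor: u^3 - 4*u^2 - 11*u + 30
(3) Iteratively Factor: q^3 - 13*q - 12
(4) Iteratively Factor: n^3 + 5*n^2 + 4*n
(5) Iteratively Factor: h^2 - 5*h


(1) = (x + 3)*(x^2 + x) = (x + 1)*(x + 3)*(x)
(2) = (u - 5)*(u^2 + u - 6) = (u - 5)*(u + 3)*(u - 2)
(3) = (q + 3)*(q^2 - 3*q - 4) = (q + 1)*(q + 3)*(q - 4)
(4) = (n + 1)*(n^2 + 4*n) = n*(n + 1)*(n + 4)
(5) = (h)*(h - 5)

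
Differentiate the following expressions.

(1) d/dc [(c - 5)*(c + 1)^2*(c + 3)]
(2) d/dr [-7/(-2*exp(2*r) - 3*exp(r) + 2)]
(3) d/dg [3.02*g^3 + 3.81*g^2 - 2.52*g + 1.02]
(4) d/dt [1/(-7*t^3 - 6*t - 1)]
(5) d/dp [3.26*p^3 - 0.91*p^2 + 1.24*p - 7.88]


(1) = 4*c^3 - 36*c - 32
(2) = (-28*exp(r) - 21)*exp(r)/(2*exp(2*r) + 3*exp(r) - 2)^2
(3) = 9.06*g^2 + 7.62*g - 2.52
(4) = 3*(7*t^2 + 2)/(7*t^3 + 6*t + 1)^2
(5) = 9.78*p^2 - 1.82*p + 1.24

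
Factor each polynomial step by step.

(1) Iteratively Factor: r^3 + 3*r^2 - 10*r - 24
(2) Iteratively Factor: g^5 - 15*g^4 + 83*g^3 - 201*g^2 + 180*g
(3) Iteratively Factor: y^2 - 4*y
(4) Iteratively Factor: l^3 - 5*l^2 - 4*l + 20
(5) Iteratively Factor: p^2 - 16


(1) = (r - 3)*(r^2 + 6*r + 8) = (r - 3)*(r + 2)*(r + 4)
(2) = (g)*(g^4 - 15*g^3 + 83*g^2 - 201*g + 180) = g*(g - 5)*(g^3 - 10*g^2 + 33*g - 36) = g*(g - 5)*(g - 3)*(g^2 - 7*g + 12) = g*(g - 5)*(g - 3)^2*(g - 4)
(3) = (y)*(y - 4)
(4) = (l + 2)*(l^2 - 7*l + 10) = (l - 2)*(l + 2)*(l - 5)
(5) = (p - 4)*(p + 4)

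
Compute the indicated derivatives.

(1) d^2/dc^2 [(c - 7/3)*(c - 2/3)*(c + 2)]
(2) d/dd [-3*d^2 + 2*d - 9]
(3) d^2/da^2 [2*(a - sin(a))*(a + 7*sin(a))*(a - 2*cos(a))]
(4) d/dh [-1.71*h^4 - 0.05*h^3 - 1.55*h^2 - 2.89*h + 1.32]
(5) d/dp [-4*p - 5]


(1) = 6*c - 2
(2) = 2 - 6*d
(3) = -12*a^2*sin(a) + 4*a^2*cos(a) + 16*a*sin(a) + 48*a*sin(2*a) + 48*a*cos(a) - 28*a*cos(2*a) + 12*a + 24*sin(a) - 28*sin(2*a) - 15*cos(a) - 48*cos(2*a) + 63*cos(3*a)
(4) = -6.84*h^3 - 0.15*h^2 - 3.1*h - 2.89
(5) = -4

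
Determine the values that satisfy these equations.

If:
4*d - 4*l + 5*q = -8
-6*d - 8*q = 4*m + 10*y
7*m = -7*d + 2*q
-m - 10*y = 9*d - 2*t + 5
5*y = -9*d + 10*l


Then:
d = 1280/111 - 1195*y/111
l = 384/37 - 340*y/37
m = 1235*y/111 - 1360/111
q = 140*y/111 - 280/111
t = 10715/222 - 4205*y/111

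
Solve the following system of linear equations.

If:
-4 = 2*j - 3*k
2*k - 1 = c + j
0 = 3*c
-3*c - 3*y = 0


Then:
c = 0
j = -5
k = -2
y = 0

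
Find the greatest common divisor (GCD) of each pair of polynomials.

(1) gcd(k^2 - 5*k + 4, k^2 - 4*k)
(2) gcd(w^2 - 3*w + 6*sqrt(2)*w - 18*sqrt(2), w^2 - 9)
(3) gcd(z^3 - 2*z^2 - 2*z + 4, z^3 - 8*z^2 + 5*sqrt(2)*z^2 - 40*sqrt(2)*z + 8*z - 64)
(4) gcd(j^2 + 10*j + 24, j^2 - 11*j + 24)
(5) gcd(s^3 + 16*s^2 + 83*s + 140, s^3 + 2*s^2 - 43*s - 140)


(1) = gcd((k - 4)*(k - 1), k*(k - 4)) = k - 4
(2) = w - 3
(3) = z + sqrt(2)
(4) = gcd((j + 4)*(j + 6), (j - 8)*(j - 3)) = 1
(5) = gcd((s + 4)*(s + 5)*(s + 7), (s - 7)*(s + 4)*(s + 5)) = s^2 + 9*s + 20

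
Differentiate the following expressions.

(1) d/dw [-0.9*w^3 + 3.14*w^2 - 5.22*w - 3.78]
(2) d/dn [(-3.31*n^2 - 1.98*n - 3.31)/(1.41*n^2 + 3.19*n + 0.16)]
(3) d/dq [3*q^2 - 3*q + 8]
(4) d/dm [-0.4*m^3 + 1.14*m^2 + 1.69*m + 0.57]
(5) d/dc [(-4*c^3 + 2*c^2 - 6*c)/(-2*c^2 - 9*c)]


(1) = -2.7*w^2 + 6.28*w - 5.22
(2) = (-7.7671*n^2 + 8.275*n + 10.2421)/(1.9881*n^4 + 8.9958*n^3 + 10.6273*n^2 + 1.0208*n + 0.0256)
(3) = 6*q - 3
(4) = -1.2*m^2 + 2.28*m + 1.69
(5) = 2*(4*c^2 + 36*c - 15)/(4*c^2 + 36*c + 81)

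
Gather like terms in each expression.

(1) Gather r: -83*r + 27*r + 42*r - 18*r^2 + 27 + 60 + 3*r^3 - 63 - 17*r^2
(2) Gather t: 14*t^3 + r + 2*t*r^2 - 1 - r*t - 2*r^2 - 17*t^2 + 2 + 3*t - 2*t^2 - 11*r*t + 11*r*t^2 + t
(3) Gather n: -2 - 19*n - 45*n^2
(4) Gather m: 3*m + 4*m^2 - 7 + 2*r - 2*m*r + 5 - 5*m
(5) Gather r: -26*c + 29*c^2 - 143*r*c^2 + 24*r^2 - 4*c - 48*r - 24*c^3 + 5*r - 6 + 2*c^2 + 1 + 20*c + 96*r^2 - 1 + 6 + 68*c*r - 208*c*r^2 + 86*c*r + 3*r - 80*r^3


(1) = 3*r^3 - 35*r^2 - 14*r + 24
(2) = -2*r^2 + r + 14*t^3 + t^2*(11*r - 19) + t*(2*r^2 - 12*r + 4) + 1
(3) = -45*n^2 - 19*n - 2
(4) = 4*m^2 + m*(-2*r - 2) + 2*r - 2
(5) = -24*c^3 + 31*c^2 - 10*c - 80*r^3 + r^2*(120 - 208*c) + r*(-143*c^2 + 154*c - 40)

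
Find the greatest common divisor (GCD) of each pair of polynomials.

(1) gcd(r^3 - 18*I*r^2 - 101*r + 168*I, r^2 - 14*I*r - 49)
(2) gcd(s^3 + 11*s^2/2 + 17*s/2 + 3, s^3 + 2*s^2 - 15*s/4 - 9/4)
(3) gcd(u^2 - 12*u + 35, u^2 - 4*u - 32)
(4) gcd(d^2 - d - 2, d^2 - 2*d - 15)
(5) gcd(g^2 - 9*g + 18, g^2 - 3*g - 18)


(1) = r - 7*I
(2) = s^2 + 7*s/2 + 3/2
(3) = 1
(4) = gcd((d - 2)*(d + 1), (d - 5)*(d + 3)) = 1
(5) = gcd((g - 6)*(g - 3), (g - 6)*(g + 3)) = g - 6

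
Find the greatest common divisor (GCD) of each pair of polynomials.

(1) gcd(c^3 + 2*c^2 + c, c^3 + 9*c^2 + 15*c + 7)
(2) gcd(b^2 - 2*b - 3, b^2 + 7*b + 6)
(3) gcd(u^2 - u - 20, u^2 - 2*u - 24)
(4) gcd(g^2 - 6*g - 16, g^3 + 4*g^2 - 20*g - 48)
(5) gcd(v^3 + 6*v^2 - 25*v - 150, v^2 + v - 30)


(1) = c^2 + 2*c + 1
(2) = b + 1
(3) = gcd((u - 5)*(u + 4), (u - 6)*(u + 4)) = u + 4
(4) = g + 2
(5) = v^2 + v - 30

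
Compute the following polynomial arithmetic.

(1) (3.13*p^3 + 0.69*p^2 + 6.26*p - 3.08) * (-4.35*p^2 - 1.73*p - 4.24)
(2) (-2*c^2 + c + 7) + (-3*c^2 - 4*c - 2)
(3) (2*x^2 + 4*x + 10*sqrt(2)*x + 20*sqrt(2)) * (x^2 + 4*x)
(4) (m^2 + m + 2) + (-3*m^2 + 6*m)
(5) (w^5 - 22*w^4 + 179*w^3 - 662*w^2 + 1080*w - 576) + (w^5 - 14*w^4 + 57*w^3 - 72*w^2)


(1) = -13.6155*p^5 - 8.4164*p^4 - 41.6959*p^3 - 0.3574*p^2 - 21.214*p + 13.0592
(2) = -5*c^2 - 3*c + 5
(3) = 2*x^4 + 12*x^3 + 10*sqrt(2)*x^3 + 16*x^2 + 60*sqrt(2)*x^2 + 80*sqrt(2)*x
(4) = -2*m^2 + 7*m + 2
(5) = 2*w^5 - 36*w^4 + 236*w^3 - 734*w^2 + 1080*w - 576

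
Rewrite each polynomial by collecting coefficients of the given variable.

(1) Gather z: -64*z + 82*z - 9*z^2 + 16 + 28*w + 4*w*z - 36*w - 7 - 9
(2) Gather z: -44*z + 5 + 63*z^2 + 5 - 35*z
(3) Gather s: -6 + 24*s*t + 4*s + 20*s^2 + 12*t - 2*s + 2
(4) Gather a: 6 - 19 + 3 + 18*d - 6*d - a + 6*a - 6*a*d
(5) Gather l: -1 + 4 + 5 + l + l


(1) = -8*w - 9*z^2 + z*(4*w + 18)
(2) = 63*z^2 - 79*z + 10
(3) = 20*s^2 + s*(24*t + 2) + 12*t - 4
(4) = a*(5 - 6*d) + 12*d - 10
(5) = 2*l + 8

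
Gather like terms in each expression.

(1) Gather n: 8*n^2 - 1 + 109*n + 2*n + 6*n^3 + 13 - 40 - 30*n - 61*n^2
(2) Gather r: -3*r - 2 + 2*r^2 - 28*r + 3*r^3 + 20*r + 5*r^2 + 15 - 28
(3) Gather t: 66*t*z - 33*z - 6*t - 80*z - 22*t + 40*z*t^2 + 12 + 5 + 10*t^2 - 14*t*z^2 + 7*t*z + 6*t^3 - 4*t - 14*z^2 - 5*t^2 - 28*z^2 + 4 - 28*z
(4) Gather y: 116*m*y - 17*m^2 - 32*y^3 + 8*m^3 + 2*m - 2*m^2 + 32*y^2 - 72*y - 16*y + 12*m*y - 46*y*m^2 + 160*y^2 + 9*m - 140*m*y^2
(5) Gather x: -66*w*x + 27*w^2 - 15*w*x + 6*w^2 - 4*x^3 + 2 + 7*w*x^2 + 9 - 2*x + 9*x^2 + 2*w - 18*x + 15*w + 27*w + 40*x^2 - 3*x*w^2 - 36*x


(1) = 6*n^3 - 53*n^2 + 81*n - 28
(2) = 3*r^3 + 7*r^2 - 11*r - 15
(3) = 6*t^3 + t^2*(40*z + 5) + t*(-14*z^2 + 73*z - 32) - 42*z^2 - 141*z + 21
(4) = 8*m^3 - 19*m^2 + 11*m - 32*y^3 + y^2*(192 - 140*m) + y*(-46*m^2 + 128*m - 88)
(5) = 33*w^2 + 44*w - 4*x^3 + x^2*(7*w + 49) + x*(-3*w^2 - 81*w - 56) + 11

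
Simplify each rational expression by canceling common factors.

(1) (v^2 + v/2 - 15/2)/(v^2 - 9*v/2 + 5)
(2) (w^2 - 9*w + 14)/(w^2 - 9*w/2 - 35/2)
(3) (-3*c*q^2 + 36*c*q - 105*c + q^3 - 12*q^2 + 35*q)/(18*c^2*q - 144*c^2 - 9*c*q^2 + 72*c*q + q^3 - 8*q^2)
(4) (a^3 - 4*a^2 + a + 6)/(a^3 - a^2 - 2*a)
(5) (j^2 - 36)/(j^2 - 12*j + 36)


(1) = (v + 3)/(v - 2)
(2) = (2*w - 4)/(2*w + 5)
(3) = (q^2 - 12*q + 35)/(-6*c*q + 48*c + q^2 - 8*q)
(4) = (a - 3)/a
(5) = (j + 6)/(j - 6)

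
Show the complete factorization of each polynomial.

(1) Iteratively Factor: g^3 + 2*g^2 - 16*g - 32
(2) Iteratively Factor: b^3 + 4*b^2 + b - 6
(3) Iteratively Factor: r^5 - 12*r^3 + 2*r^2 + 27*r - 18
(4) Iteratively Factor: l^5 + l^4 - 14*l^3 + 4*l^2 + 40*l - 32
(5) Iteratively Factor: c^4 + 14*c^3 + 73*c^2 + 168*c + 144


(1) = (g - 4)*(g^2 + 6*g + 8) = (g - 4)*(g + 2)*(g + 4)
(2) = (b + 3)*(b^2 + b - 2) = (b - 1)*(b + 3)*(b + 2)
(3) = (r - 1)*(r^4 + r^3 - 11*r^2 - 9*r + 18) = (r - 3)*(r - 1)*(r^3 + 4*r^2 + r - 6) = (r - 3)*(r - 1)*(r + 2)*(r^2 + 2*r - 3) = (r - 3)*(r - 1)^2*(r + 2)*(r + 3)
(4) = (l - 2)*(l^4 + 3*l^3 - 8*l^2 - 12*l + 16) = (l - 2)*(l + 4)*(l^3 - l^2 - 4*l + 4) = (l - 2)^2*(l + 4)*(l^2 + l - 2) = (l - 2)^2*(l + 2)*(l + 4)*(l - 1)
(5) = (c + 3)*(c^3 + 11*c^2 + 40*c + 48) = (c + 3)*(c + 4)*(c^2 + 7*c + 12) = (c + 3)^2*(c + 4)*(c + 4)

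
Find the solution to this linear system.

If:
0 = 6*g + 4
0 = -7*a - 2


Then:
a = -2/7
g = -2/3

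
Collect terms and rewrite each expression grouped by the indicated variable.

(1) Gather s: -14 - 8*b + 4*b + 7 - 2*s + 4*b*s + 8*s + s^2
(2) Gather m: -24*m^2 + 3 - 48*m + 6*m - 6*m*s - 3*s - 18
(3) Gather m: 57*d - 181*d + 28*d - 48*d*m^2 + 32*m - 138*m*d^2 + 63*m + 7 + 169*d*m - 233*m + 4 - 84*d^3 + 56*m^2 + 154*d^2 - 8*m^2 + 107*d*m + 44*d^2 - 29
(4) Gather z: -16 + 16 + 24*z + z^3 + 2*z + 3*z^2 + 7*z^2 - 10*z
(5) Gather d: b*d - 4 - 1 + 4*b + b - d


(1) = -4*b + s^2 + s*(4*b + 6) - 7
(2) = -24*m^2 + m*(-6*s - 42) - 3*s - 15
(3) = -84*d^3 + 198*d^2 - 96*d + m^2*(48 - 48*d) + m*(-138*d^2 + 276*d - 138) - 18
(4) = z^3 + 10*z^2 + 16*z
(5) = 5*b + d*(b - 1) - 5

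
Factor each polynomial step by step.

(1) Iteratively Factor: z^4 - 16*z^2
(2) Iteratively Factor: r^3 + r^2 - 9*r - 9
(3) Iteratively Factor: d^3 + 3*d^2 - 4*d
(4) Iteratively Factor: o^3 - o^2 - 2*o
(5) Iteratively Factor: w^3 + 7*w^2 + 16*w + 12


(1) = (z - 4)*(z^3 + 4*z^2) = z*(z - 4)*(z^2 + 4*z) = z*(z - 4)*(z + 4)*(z)
(2) = (r + 1)*(r^2 - 9) = (r + 1)*(r + 3)*(r - 3)
(3) = (d + 4)*(d^2 - d) = (d - 1)*(d + 4)*(d)
(4) = (o - 2)*(o^2 + o) = (o - 2)*(o + 1)*(o)
(5) = (w + 2)*(w^2 + 5*w + 6) = (w + 2)^2*(w + 3)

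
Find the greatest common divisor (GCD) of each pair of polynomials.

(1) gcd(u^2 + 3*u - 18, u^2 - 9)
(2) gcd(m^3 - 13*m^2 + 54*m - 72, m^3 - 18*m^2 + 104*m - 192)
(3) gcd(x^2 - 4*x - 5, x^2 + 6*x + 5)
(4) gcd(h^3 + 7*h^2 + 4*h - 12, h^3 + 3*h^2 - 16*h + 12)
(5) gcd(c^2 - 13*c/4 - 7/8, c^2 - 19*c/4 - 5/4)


(1) = u - 3
(2) = gcd((m - 6)*(m - 4)*(m - 3), (m - 8)*(m - 6)*(m - 4)) = m^2 - 10*m + 24
(3) = x + 1
(4) = h^2 + 5*h - 6
(5) = gcd((c - 7/2)*(c + 1/4), (c - 5)*(c + 1/4)) = c + 1/4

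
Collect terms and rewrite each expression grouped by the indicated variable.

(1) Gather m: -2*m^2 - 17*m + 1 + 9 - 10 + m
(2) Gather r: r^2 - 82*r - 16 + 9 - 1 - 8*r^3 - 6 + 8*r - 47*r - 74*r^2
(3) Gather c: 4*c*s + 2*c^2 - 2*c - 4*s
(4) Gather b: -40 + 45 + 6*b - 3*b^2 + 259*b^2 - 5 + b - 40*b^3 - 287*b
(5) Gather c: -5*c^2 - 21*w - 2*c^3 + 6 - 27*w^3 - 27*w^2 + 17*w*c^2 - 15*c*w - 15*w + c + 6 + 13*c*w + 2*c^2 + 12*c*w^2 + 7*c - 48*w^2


(1) = -2*m^2 - 16*m
(2) = -8*r^3 - 73*r^2 - 121*r - 14
(3) = 2*c^2 + c*(4*s - 2) - 4*s
(4) = -40*b^3 + 256*b^2 - 280*b
(5) = -2*c^3 + c^2*(17*w - 3) + c*(12*w^2 - 2*w + 8) - 27*w^3 - 75*w^2 - 36*w + 12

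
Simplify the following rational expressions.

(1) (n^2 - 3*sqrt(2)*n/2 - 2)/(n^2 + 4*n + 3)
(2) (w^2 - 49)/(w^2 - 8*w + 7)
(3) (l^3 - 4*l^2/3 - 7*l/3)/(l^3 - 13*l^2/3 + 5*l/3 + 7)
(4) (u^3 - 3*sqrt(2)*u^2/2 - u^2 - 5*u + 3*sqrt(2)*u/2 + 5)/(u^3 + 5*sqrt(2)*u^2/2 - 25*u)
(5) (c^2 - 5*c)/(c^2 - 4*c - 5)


(1) = (2*n^2 - 3*sqrt(2)*n - 4)/(2*n^2 + 8*n + 6)
(2) = (w + 7)/(w - 1)
(3) = l/(l - 3)
(4) = (4*u^2 + u*(-4 + 4*sqrt(2)) - 4*sqrt(2))/(4*u^2 + 20*sqrt(2)*u)
(5) = c/(c + 1)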